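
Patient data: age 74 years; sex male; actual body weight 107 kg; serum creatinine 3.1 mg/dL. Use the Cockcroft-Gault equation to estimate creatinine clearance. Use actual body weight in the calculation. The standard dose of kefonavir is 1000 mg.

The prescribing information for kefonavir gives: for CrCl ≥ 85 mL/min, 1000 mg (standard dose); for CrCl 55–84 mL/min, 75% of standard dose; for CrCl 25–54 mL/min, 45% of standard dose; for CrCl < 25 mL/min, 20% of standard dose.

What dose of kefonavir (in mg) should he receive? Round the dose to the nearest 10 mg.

450 mg

CrCl = (140 − 74) × 107 / (72 × 3.1) = 7062.0 / 223.20 ≈ 31.6 mL/min
CrCl ≈ 32 mL/min → bracket 25–54 mL/min.
45% of 1000 mg = 450 mg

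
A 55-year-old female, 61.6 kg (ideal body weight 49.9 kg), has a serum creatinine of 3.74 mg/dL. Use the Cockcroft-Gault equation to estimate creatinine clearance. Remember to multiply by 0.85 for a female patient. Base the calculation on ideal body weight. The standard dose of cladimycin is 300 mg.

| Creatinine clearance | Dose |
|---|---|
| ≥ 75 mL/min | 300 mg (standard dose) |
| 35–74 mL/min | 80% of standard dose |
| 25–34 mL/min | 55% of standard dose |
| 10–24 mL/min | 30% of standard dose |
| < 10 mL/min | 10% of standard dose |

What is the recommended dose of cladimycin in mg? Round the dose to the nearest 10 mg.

90 mg

CrCl = (140 − 55) × 49.9 / (72 × 3.74) × 0.85 = 4241.5 / 269.28 × 0.85 ≈ 13.4 mL/min
CrCl ≈ 13 mL/min → bracket 10–24 mL/min.
30% of 300 mg = 90 mg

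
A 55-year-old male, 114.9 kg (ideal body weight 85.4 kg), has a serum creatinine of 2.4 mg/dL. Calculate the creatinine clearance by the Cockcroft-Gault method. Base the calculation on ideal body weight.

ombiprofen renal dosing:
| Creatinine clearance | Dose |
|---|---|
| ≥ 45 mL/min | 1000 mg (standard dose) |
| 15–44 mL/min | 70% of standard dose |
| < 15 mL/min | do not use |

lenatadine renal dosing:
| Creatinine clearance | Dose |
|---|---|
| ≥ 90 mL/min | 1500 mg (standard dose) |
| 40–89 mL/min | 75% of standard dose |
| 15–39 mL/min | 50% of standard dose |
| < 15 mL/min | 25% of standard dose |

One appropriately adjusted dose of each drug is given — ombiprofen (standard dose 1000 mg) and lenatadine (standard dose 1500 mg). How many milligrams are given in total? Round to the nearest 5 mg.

1825 mg

CrCl = (140 − 55) × 85.4 / (72 × 2.4) = 7259.0 / 172.80 ≈ 42.0 mL/min
CrCl ≈ 42 mL/min.
ombiprofen: 15–44 mL/min → 70% of 1000 mg = 700 mg.
lenatadine: 40–89 mL/min → 75% of 1500 mg = 1125 mg.
Total = 700 + 1125 = 1825 mg.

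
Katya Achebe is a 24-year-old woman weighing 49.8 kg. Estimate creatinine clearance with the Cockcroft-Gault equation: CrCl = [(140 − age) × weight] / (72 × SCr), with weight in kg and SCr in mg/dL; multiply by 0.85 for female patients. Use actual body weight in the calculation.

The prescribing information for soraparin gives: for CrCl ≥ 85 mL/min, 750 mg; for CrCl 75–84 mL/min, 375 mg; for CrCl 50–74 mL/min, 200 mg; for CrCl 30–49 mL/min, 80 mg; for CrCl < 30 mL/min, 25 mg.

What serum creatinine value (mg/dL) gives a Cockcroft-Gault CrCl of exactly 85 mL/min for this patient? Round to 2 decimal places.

0.80 mg/dL

Standard dose requires CrCl ≥ 85 mL/min.
Set (140 − 24) × 49.8 × 0.85 / (72 × SCr) = 85
SCr = (140 − 24) × 49.8 × 0.85 / (72 × 85) = 0.802 mg/dL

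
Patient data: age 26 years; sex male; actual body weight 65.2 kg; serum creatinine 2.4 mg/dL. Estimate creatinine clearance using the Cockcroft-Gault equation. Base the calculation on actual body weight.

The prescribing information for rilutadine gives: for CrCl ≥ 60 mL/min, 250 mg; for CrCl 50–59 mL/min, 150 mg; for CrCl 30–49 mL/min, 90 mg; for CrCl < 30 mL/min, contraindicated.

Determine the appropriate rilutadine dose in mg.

90 mg

CrCl = (140 − 26) × 65.2 / (72 × 2.4) = 7432.8 / 172.80 ≈ 43.0 mL/min
CrCl ≈ 43 mL/min → bracket 30–49 mL/min.
Dose for this bracket: 90 mg.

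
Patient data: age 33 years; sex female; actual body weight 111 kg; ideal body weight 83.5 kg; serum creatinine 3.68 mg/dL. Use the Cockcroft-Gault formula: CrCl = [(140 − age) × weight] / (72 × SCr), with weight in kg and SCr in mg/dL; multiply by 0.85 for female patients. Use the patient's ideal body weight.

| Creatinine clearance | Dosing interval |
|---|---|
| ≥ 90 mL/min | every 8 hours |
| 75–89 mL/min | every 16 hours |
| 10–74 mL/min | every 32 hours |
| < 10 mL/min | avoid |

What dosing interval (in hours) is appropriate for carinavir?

every 32 hours

CrCl = (140 − 33) × 83.5 / (72 × 3.68) × 0.85 = 8934.5 / 264.96 × 0.85 ≈ 28.7 mL/min
CrCl ≈ 29 mL/min → bracket 10–74 mL/min → every 32 hours.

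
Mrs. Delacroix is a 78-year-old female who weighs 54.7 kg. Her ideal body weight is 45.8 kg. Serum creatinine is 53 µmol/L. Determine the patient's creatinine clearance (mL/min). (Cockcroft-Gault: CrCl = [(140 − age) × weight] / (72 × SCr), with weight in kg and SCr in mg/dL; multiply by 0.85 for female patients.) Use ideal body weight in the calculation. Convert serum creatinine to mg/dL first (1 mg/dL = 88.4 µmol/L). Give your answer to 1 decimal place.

55.9 mL/min

SCr = 53 / 88.4 = 0.6 mg/dL
CrCl = (140 − 78) × 45.8 / (72 × 0.6) × 0.85 = 2839.6 / 43.20 × 0.85 ≈ 55.9 mL/min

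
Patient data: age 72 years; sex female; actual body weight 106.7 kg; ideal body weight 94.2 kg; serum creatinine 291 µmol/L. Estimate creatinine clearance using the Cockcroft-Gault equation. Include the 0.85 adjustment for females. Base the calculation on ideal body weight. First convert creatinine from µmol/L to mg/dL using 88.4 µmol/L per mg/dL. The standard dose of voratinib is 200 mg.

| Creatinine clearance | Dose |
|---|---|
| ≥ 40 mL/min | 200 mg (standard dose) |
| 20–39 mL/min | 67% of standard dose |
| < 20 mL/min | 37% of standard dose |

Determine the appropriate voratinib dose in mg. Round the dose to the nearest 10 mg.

130 mg

SCr = 291 / 88.4 = 3.292 mg/dL
CrCl = (140 − 72) × 94.2 / (72 × 3.292) × 0.85 = 6405.6 / 237.02 × 0.85 ≈ 23.0 mL/min
CrCl ≈ 23 mL/min → bracket 20–39 mL/min.
67% of 200 mg = 134 mg → 130 mg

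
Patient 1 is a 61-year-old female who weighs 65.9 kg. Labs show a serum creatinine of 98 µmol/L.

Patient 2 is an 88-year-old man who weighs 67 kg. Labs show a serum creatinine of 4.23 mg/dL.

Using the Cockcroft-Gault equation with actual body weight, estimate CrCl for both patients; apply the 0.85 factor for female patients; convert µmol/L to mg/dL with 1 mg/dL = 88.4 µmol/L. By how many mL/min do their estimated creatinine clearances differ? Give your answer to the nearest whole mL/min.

Patient 1: SCr = 98 / 88.4 = 1.109 mg/dL
Patient 1: CrCl = (140 − 61) × 65.9 / (72 × 1.109) × 0.85 = 5206.1 / 79.85 × 0.85 ≈ 55.4 mL/min
Patient 2: CrCl = (140 − 88) × 67 / (72 × 4.23) = 3484.0 / 304.56 ≈ 11.4 mL/min
|55.4 − 11.4| = 44.0 mL/min

44 mL/min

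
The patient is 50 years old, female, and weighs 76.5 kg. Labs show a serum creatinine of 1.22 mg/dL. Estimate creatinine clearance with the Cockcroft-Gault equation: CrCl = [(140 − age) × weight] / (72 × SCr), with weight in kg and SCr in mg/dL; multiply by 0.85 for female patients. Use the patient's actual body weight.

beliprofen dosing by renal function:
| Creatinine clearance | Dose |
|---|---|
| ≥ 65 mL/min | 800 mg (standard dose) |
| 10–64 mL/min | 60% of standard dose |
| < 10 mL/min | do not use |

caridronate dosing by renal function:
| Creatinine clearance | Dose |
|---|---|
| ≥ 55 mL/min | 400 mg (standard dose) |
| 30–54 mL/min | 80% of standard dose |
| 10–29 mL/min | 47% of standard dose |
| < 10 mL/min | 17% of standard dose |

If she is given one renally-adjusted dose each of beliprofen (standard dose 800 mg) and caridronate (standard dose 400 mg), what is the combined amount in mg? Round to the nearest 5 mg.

1200 mg

CrCl = (140 − 50) × 76.5 / (72 × 1.22) × 0.85 = 6885.0 / 87.84 × 0.85 ≈ 66.6 mL/min
CrCl ≈ 67 mL/min.
beliprofen: ≥ 65 mL/min → 100% of 800 mg = 800 mg.
caridronate: ≥ 55 mL/min → 100% of 400 mg = 400 mg.
Total = 800 + 400 = 1200 mg.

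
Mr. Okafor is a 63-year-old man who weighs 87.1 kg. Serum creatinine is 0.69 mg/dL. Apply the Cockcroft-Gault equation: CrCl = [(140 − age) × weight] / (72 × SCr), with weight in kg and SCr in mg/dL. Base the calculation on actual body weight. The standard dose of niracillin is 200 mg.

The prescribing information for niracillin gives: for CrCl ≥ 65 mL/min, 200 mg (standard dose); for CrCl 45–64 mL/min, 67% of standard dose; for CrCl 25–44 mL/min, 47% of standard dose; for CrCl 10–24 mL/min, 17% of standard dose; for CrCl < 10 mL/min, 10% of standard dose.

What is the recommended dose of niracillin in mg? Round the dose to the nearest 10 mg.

200 mg

CrCl = (140 − 63) × 87.1 / (72 × 0.69) = 6706.7 / 49.68 ≈ 135.0 mL/min
CrCl ≈ 135 mL/min → bracket ≥ 65 mL/min.
100% of 200 mg = 200 mg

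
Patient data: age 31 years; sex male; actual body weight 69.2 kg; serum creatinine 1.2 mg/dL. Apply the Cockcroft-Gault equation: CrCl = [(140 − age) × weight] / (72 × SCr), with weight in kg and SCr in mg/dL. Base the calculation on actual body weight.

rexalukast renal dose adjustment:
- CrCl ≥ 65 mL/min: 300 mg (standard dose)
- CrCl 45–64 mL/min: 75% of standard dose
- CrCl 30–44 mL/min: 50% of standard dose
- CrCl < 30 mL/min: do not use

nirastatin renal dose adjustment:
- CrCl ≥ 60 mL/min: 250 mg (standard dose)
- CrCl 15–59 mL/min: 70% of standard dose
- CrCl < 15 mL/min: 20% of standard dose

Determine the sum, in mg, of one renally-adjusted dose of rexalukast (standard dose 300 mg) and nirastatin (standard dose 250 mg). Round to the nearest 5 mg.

CrCl = (140 − 31) × 69.2 / (72 × 1.2) = 7542.8 / 86.40 ≈ 87.3 mL/min
CrCl ≈ 87 mL/min.
rexalukast: ≥ 65 mL/min → 100% of 300 mg = 300 mg.
nirastatin: ≥ 60 mL/min → 100% of 250 mg = 250 mg.
Total = 300 + 250 = 550 mg.

550 mg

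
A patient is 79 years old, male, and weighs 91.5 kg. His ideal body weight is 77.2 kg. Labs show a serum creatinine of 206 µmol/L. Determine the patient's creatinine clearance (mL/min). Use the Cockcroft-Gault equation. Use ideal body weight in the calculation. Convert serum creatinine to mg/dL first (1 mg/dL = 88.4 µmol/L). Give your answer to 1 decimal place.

SCr = 206 / 88.4 = 2.33 mg/dL
CrCl = (140 − 79) × 77.2 / (72 × 2.33) = 4709.2 / 167.76 ≈ 28.1 mL/min

28.1 mL/min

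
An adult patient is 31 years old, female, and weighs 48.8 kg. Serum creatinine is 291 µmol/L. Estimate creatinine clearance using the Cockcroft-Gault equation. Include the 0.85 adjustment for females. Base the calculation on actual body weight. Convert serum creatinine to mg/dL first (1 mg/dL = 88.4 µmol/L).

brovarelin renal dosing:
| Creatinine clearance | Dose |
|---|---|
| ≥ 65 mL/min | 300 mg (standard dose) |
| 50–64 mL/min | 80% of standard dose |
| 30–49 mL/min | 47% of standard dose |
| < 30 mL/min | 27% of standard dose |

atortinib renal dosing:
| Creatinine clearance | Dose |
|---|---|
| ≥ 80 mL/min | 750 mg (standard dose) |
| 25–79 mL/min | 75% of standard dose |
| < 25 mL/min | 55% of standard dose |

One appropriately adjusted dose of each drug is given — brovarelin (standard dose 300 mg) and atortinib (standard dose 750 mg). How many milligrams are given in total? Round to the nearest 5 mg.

495 mg

SCr = 291 / 88.4 = 3.292 mg/dL
CrCl = (140 − 31) × 48.8 / (72 × 3.292) × 0.85 = 5319.2 / 237.02 × 0.85 ≈ 19.1 mL/min
CrCl ≈ 19 mL/min.
brovarelin: < 30 mL/min → 27% of 300 mg = 81 mg.
atortinib: < 25 mL/min → 55% of 750 mg = 412.5 mg.
Total = 81 + 412.5 = 493.5 mg.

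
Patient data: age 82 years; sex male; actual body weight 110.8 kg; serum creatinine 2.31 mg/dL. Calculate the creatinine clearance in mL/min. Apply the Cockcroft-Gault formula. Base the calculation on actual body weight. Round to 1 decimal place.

38.6 mL/min

CrCl = (140 − 82) × 110.8 / (72 × 2.31) = 6426.4 / 166.32 ≈ 38.6 mL/min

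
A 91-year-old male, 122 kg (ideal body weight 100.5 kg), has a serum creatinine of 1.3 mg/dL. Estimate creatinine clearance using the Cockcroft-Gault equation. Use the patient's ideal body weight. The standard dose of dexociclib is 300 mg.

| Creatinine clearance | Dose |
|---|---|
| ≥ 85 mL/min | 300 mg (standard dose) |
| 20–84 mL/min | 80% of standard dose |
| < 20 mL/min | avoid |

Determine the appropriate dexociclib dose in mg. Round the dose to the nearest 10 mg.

CrCl = (140 − 91) × 100.5 / (72 × 1.3) = 4924.5 / 93.60 ≈ 52.6 mL/min
CrCl ≈ 53 mL/min → bracket 20–84 mL/min.
80% of 300 mg = 240 mg

240 mg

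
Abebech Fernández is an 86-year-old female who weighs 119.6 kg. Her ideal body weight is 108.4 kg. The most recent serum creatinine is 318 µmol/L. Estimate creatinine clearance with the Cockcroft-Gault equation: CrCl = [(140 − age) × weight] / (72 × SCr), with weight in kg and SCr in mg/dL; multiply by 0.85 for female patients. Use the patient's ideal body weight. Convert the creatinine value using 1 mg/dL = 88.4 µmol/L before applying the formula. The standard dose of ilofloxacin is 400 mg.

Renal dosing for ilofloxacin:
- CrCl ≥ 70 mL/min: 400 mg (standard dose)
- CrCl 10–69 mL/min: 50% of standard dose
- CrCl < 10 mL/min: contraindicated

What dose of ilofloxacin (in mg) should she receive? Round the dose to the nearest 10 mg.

200 mg

SCr = 318 / 88.4 = 3.597 mg/dL
CrCl = (140 − 86) × 108.4 / (72 × 3.597) × 0.85 = 5853.6 / 258.98 × 0.85 ≈ 19.2 mL/min
CrCl ≈ 19 mL/min → bracket 10–69 mL/min.
50% of 400 mg = 200 mg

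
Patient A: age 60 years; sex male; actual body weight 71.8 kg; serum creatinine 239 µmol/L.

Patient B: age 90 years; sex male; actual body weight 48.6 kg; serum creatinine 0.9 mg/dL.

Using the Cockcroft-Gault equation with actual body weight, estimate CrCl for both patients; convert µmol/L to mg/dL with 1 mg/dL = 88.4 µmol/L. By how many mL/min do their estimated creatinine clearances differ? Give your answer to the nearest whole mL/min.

8 mL/min

Patient A: SCr = 239 / 88.4 = 2.704 mg/dL
Patient A: CrCl = (140 − 60) × 71.8 / (72 × 2.704) = 5744.0 / 194.69 ≈ 29.5 mL/min
Patient B: CrCl = (140 − 90) × 48.6 / (72 × 0.9) = 2430.0 / 64.80 ≈ 37.5 mL/min
|29.5 − 37.5| = 8.0 mL/min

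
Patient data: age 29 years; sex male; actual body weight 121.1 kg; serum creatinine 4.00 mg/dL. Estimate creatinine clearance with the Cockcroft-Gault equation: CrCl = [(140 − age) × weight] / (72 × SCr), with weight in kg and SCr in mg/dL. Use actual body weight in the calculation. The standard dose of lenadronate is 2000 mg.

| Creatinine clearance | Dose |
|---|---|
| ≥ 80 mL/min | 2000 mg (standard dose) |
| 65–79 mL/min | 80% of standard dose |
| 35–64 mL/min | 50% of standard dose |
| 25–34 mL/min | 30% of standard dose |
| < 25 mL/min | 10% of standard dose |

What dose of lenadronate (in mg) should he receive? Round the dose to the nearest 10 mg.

CrCl = (140 − 29) × 121.1 / (72 × 4) = 13442.1 / 288.00 ≈ 46.7 mL/min
CrCl ≈ 47 mL/min → bracket 35–64 mL/min.
50% of 2000 mg = 1000 mg

1000 mg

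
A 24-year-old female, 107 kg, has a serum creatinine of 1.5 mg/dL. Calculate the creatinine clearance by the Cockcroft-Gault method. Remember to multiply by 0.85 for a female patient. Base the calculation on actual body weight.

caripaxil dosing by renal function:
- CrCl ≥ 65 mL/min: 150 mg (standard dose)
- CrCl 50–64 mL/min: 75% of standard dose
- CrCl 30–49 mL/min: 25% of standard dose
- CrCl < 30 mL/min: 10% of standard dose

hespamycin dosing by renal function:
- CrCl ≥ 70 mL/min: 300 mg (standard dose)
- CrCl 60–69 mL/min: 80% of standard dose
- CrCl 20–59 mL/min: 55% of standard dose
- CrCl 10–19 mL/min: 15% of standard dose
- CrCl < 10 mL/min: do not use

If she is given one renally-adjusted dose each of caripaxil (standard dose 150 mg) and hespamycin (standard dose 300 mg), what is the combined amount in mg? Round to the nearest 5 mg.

CrCl = (140 − 24) × 107 / (72 × 1.5) × 0.85 = 12412.0 / 108.00 × 0.85 ≈ 97.7 mL/min
CrCl ≈ 98 mL/min.
caripaxil: ≥ 65 mL/min → 100% of 150 mg = 150 mg.
hespamycin: ≥ 70 mL/min → 100% of 300 mg = 300 mg.
Total = 150 + 300 = 450 mg.

450 mg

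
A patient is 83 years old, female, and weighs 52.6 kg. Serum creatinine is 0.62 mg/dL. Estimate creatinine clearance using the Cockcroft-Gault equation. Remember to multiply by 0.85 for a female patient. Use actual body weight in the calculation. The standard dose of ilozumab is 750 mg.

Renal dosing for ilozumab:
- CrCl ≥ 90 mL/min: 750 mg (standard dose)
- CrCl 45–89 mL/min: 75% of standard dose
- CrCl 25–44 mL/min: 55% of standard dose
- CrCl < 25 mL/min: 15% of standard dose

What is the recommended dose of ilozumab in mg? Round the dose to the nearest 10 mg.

CrCl = (140 − 83) × 52.6 / (72 × 0.62) × 0.85 = 2998.2 / 44.64 × 0.85 ≈ 57.1 mL/min
CrCl ≈ 57 mL/min → bracket 45–89 mL/min.
75% of 750 mg = 562.5 mg → 560 mg

560 mg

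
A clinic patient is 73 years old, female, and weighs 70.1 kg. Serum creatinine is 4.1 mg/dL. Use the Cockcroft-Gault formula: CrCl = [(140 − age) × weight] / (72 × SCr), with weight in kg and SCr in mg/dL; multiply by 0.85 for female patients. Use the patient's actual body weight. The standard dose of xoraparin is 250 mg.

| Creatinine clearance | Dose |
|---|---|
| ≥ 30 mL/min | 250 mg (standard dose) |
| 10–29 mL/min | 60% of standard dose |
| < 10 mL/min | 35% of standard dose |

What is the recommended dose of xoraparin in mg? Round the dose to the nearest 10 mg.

CrCl = (140 − 73) × 70.1 / (72 × 4.1) × 0.85 = 4696.7 / 295.20 × 0.85 ≈ 13.5 mL/min
CrCl ≈ 14 mL/min → bracket 10–29 mL/min.
60% of 250 mg = 150 mg

150 mg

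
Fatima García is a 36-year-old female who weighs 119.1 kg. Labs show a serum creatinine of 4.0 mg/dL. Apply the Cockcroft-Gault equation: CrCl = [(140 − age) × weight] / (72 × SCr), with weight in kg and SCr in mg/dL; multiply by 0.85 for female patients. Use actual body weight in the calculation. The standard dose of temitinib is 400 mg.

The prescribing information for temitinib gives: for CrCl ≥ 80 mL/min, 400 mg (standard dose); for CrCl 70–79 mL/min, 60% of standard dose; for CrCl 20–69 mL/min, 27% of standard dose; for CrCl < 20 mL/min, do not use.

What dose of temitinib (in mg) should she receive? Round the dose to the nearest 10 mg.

110 mg

CrCl = (140 − 36) × 119.1 / (72 × 4) × 0.85 = 12386.4 / 288.00 × 0.85 ≈ 36.6 mL/min
CrCl ≈ 37 mL/min → bracket 20–69 mL/min.
27% of 400 mg = 108 mg → 110 mg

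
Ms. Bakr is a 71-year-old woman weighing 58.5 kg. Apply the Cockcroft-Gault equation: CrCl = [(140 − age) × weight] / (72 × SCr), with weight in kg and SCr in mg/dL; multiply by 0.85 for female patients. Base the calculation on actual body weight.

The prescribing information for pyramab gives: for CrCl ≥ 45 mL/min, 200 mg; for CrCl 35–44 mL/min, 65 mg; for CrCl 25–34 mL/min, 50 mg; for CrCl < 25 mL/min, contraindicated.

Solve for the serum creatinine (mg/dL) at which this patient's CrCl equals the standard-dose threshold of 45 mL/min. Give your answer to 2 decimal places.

Standard dose requires CrCl ≥ 45 mL/min.
Set (140 − 71) × 58.5 × 0.85 / (72 × SCr) = 45
SCr = (140 − 71) × 58.5 × 0.85 / (72 × 45) = 1.059 mg/dL

1.06 mg/dL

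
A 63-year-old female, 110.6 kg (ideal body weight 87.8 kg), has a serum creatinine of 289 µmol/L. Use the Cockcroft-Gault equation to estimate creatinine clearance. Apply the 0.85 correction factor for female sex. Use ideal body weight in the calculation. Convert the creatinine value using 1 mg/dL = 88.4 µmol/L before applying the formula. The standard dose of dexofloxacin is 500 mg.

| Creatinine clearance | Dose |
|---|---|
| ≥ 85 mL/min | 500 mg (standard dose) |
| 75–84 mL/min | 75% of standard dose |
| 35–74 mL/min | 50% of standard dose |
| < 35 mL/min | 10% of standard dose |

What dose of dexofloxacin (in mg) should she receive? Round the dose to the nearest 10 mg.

50 mg

SCr = 289 / 88.4 = 3.269 mg/dL
CrCl = (140 − 63) × 87.8 / (72 × 3.269) × 0.85 = 6760.6 / 235.37 × 0.85 ≈ 24.4 mL/min
CrCl ≈ 24 mL/min → bracket < 35 mL/min.
10% of 500 mg = 50 mg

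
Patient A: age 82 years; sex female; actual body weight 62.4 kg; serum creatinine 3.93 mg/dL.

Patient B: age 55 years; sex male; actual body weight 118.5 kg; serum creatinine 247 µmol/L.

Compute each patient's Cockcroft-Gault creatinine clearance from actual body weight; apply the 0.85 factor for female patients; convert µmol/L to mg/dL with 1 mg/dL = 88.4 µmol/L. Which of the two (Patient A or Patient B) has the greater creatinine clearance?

Patient A: CrCl = (140 − 82) × 62.4 / (72 × 3.93) × 0.85 = 3619.2 / 282.96 × 0.85 ≈ 10.9 mL/min
Patient B: SCr = 247 / 88.4 = 2.794 mg/dL
Patient B: CrCl = (140 − 55) × 118.5 / (72 × 2.794) = 10072.5 / 201.17 ≈ 50.1 mL/min
10.9 vs 50.1 mL/min → Patient B is higher.

Patient B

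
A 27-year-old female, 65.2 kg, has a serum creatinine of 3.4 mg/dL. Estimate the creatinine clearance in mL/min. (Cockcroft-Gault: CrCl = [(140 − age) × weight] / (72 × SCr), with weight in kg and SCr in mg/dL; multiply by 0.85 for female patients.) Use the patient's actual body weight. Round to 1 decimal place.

CrCl = (140 − 27) × 65.2 / (72 × 3.4) × 0.85 = 7367.6 / 244.80 × 0.85 ≈ 25.6 mL/min

25.6 mL/min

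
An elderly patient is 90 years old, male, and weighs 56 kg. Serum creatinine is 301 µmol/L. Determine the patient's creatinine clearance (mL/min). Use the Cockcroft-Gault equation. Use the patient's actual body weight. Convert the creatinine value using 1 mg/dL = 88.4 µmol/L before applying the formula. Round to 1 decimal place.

SCr = 301 / 88.4 = 3.405 mg/dL
CrCl = (140 − 90) × 56 / (72 × 3.405) = 2800.0 / 245.16 ≈ 11.4 mL/min

11.4 mL/min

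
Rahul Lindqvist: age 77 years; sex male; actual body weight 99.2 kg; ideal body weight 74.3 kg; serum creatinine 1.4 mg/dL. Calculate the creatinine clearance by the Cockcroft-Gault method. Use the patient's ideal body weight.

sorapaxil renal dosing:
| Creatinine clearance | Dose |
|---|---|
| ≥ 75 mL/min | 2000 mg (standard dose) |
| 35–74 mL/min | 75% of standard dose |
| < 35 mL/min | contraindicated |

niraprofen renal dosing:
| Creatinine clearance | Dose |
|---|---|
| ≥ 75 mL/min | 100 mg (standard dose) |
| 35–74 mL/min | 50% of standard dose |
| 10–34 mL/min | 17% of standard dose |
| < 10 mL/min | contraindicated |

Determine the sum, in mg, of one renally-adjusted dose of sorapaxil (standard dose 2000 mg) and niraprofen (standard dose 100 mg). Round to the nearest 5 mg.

1550 mg

CrCl = (140 − 77) × 74.3 / (72 × 1.4) = 4680.9 / 100.80 ≈ 46.4 mL/min
CrCl ≈ 46 mL/min.
sorapaxil: 35–74 mL/min → 75% of 2000 mg = 1500 mg.
niraprofen: 35–74 mL/min → 50% of 100 mg = 50 mg.
Total = 1500 + 50 = 1550 mg.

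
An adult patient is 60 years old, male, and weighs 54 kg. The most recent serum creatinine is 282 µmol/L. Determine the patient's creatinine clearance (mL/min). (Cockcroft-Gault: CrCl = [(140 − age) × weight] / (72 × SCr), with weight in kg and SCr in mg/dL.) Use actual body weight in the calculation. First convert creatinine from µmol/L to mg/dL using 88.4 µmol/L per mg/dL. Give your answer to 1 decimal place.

18.8 mL/min

SCr = 282 / 88.4 = 3.19 mg/dL
CrCl = (140 − 60) × 54 / (72 × 3.19) = 4320.0 / 229.68 ≈ 18.8 mL/min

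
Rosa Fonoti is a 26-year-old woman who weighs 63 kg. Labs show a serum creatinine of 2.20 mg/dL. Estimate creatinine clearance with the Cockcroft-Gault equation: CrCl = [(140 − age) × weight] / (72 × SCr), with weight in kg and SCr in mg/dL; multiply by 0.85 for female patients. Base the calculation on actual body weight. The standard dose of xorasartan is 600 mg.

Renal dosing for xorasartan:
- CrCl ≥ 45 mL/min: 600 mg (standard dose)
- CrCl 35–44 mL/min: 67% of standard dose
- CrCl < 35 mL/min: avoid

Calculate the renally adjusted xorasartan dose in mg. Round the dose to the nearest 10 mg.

400 mg

CrCl = (140 − 26) × 63 / (72 × 2.2) × 0.85 = 7182.0 / 158.40 × 0.85 ≈ 38.5 mL/min
CrCl ≈ 39 mL/min → bracket 35–44 mL/min.
67% of 600 mg = 402 mg → 400 mg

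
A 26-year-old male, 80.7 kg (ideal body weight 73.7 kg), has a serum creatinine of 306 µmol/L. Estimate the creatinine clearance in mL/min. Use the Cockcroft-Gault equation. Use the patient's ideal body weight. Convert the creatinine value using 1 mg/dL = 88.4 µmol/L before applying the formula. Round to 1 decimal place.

33.7 mL/min

SCr = 306 / 88.4 = 3.462 mg/dL
CrCl = (140 − 26) × 73.7 / (72 × 3.462) = 8401.8 / 249.26 ≈ 33.7 mL/min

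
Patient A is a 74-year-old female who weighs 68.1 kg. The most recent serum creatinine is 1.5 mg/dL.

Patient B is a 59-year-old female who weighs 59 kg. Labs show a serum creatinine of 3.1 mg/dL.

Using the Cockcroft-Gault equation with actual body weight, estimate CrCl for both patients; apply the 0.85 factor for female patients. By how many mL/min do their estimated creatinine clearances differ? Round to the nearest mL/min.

17 mL/min

Patient A: CrCl = (140 − 74) × 68.1 / (72 × 1.5) × 0.85 = 4494.6 / 108.00 × 0.85 ≈ 35.4 mL/min
Patient B: CrCl = (140 − 59) × 59 / (72 × 3.1) × 0.85 = 4779.0 / 223.20 × 0.85 ≈ 18.2 mL/min
|35.4 − 18.2| = 17.2 mL/min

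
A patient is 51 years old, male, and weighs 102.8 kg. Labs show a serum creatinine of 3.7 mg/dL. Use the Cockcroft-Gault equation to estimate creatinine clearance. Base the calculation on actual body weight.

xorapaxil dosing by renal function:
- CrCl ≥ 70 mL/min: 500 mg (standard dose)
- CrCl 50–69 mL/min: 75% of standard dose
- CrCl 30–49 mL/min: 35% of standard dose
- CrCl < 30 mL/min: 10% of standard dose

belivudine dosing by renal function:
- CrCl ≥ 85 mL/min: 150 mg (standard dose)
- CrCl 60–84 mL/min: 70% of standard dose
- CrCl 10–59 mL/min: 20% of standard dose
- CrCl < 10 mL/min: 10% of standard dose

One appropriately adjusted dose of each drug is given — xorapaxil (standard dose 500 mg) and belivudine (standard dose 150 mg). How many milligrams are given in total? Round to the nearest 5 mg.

205 mg

CrCl = (140 − 51) × 102.8 / (72 × 3.7) = 9149.2 / 266.40 ≈ 34.3 mL/min
CrCl ≈ 34 mL/min.
xorapaxil: 30–49 mL/min → 35% of 500 mg = 175 mg.
belivudine: 10–59 mL/min → 20% of 150 mg = 30 mg.
Total = 175 + 30 = 205 mg.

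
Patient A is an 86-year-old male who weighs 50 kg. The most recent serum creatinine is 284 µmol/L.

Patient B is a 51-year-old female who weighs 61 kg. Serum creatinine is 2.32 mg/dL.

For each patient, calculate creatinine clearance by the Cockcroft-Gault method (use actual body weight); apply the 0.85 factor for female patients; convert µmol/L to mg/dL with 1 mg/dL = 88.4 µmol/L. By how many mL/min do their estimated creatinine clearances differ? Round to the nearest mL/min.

Patient A: SCr = 284 / 88.4 = 3.213 mg/dL
Patient A: CrCl = (140 − 86) × 50 / (72 × 3.213) = 2700.0 / 231.34 ≈ 11.7 mL/min
Patient B: CrCl = (140 − 51) × 61 / (72 × 2.32) × 0.85 = 5429.0 / 167.04 × 0.85 ≈ 27.6 mL/min
|11.7 − 27.6| = 15.9 mL/min

16 mL/min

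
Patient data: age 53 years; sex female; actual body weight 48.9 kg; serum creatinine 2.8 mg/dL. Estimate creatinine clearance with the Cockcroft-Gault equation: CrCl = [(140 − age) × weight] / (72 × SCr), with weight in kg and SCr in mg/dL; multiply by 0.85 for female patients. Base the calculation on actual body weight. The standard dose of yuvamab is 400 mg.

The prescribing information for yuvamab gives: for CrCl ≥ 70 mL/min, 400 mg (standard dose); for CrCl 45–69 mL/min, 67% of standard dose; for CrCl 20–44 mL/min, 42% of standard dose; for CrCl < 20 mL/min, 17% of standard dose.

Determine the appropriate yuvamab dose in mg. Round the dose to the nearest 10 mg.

CrCl = (140 − 53) × 48.9 / (72 × 2.8) × 0.85 = 4254.3 / 201.60 × 0.85 ≈ 17.9 mL/min
CrCl ≈ 18 mL/min → bracket < 20 mL/min.
17% of 400 mg = 68 mg → 70 mg

70 mg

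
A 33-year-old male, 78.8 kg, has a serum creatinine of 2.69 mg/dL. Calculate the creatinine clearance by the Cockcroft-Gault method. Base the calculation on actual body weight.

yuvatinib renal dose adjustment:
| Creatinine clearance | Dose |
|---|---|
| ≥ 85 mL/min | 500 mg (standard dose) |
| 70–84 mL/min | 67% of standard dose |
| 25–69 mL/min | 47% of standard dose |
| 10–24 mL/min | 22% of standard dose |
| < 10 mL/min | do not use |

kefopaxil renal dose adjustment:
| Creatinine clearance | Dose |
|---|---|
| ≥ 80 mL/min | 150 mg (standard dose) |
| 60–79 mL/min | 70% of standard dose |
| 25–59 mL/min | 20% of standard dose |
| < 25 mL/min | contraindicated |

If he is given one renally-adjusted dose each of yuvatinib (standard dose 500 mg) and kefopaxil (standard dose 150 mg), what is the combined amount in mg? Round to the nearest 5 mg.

265 mg

CrCl = (140 − 33) × 78.8 / (72 × 2.69) = 8431.6 / 193.68 ≈ 43.5 mL/min
CrCl ≈ 44 mL/min.
yuvatinib: 25–69 mL/min → 47% of 500 mg = 235 mg.
kefopaxil: 25–59 mL/min → 20% of 150 mg = 30 mg.
Total = 235 + 30 = 265 mg.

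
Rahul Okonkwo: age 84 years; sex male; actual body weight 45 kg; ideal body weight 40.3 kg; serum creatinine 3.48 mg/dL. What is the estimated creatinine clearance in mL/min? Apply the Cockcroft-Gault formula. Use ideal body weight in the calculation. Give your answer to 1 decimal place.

CrCl = (140 − 84) × 40.3 / (72 × 3.48) = 2256.8 / 250.56 ≈ 9.0 mL/min

9.0 mL/min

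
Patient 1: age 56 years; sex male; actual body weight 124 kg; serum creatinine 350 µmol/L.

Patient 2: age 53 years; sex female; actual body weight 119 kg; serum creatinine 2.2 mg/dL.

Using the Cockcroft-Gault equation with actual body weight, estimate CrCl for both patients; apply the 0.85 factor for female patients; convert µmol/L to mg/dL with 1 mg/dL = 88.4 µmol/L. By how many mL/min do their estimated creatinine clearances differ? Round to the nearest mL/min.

19 mL/min

Patient 1: SCr = 350 / 88.4 = 3.959 mg/dL
Patient 1: CrCl = (140 − 56) × 124 / (72 × 3.959) = 10416.0 / 285.05 ≈ 36.5 mL/min
Patient 2: CrCl = (140 − 53) × 119 / (72 × 2.2) × 0.85 = 10353.0 / 158.40 × 0.85 ≈ 55.6 mL/min
|36.5 − 55.6| = 19.1 mL/min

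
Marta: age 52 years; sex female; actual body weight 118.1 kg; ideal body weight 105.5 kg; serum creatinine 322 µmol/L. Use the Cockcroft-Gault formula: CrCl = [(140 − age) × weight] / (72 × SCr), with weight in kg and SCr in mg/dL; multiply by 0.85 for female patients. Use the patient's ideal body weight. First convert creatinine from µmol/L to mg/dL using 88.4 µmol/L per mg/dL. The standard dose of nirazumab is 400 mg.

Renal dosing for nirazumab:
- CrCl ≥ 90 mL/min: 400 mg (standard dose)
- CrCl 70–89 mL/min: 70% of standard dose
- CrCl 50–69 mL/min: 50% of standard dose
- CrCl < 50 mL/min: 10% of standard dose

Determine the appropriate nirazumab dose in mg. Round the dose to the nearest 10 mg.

40 mg

SCr = 322 / 88.4 = 3.643 mg/dL
CrCl = (140 − 52) × 105.5 / (72 × 3.643) × 0.85 = 9284.0 / 262.30 × 0.85 ≈ 30.1 mL/min
CrCl ≈ 30 mL/min → bracket < 50 mL/min.
10% of 400 mg = 40 mg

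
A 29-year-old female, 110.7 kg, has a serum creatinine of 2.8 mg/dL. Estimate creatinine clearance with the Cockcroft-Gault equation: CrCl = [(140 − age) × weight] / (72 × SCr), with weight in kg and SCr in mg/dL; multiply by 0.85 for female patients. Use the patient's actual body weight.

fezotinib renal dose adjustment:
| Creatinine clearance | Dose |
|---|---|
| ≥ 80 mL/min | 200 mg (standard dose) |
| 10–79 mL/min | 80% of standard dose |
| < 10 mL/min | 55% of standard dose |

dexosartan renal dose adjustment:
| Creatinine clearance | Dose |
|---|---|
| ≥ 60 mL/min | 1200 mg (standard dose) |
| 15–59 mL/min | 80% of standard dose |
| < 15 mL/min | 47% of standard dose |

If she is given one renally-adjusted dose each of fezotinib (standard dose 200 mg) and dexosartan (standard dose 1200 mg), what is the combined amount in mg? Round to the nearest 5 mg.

CrCl = (140 − 29) × 110.7 / (72 × 2.8) × 0.85 = 12287.7 / 201.60 × 0.85 ≈ 51.8 mL/min
CrCl ≈ 52 mL/min.
fezotinib: 10–79 mL/min → 80% of 200 mg = 160 mg.
dexosartan: 15–59 mL/min → 80% of 1200 mg = 960 mg.
Total = 160 + 960 = 1120 mg.

1120 mg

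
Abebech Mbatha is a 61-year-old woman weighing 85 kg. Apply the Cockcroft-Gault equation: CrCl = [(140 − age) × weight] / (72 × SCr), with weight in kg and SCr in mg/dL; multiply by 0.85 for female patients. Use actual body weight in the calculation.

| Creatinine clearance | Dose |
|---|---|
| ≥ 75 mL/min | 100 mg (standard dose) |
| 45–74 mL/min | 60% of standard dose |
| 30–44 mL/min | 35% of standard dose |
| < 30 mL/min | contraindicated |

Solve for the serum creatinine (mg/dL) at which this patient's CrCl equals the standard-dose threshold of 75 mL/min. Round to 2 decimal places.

1.06 mg/dL

Standard dose requires CrCl ≥ 75 mL/min.
Set (140 − 61) × 85 × 0.85 / (72 × SCr) = 75
SCr = (140 − 61) × 85 × 0.85 / (72 × 75) = 1.057 mg/dL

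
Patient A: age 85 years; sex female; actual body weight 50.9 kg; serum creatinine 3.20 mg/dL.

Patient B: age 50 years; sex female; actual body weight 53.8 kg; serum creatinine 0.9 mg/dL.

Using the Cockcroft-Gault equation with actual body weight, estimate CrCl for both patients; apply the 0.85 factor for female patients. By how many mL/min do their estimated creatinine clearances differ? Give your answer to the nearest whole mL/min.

Patient A: CrCl = (140 − 85) × 50.9 / (72 × 3.2) × 0.85 = 2799.5 / 230.40 × 0.85 ≈ 10.3 mL/min
Patient B: CrCl = (140 − 50) × 53.8 / (72 × 0.9) × 0.85 = 4842.0 / 64.80 × 0.85 ≈ 63.5 mL/min
|10.3 − 63.5| = 53.2 mL/min

53 mL/min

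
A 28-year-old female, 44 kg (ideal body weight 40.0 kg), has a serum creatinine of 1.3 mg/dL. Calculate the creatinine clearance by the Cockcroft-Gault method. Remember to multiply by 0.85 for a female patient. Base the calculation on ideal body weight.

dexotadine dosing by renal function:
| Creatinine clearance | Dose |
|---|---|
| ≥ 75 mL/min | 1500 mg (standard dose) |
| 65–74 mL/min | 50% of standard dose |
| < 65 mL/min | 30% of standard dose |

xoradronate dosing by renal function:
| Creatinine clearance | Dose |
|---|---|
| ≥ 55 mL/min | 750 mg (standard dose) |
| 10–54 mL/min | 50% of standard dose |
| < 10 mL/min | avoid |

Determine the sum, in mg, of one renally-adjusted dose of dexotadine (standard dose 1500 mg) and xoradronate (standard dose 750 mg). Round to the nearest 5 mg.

CrCl = (140 − 28) × 40 / (72 × 1.3) × 0.85 = 4480.0 / 93.60 × 0.85 ≈ 40.7 mL/min
CrCl ≈ 41 mL/min.
dexotadine: < 65 mL/min → 30% of 1500 mg = 450 mg.
xoradronate: 10–54 mL/min → 50% of 750 mg = 375 mg.
Total = 450 + 375 = 825 mg.

825 mg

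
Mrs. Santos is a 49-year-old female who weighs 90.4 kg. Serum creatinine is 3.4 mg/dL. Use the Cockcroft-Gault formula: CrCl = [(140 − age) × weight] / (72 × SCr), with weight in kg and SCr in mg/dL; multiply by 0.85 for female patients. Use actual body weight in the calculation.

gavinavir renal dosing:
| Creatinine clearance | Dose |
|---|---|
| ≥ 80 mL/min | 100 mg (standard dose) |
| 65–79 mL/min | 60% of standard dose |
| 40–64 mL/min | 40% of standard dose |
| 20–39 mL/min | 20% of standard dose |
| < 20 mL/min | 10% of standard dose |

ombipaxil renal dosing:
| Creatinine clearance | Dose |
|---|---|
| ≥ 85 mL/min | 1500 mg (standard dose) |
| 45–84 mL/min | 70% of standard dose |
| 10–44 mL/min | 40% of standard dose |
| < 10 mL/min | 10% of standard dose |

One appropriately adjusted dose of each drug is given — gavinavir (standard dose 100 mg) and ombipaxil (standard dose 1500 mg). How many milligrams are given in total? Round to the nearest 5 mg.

620 mg

CrCl = (140 − 49) × 90.4 / (72 × 3.4) × 0.85 = 8226.4 / 244.80 × 0.85 ≈ 28.6 mL/min
CrCl ≈ 29 mL/min.
gavinavir: 20–39 mL/min → 20% of 100 mg = 20 mg.
ombipaxil: 10–44 mL/min → 40% of 1500 mg = 600 mg.
Total = 20 + 600 = 620 mg.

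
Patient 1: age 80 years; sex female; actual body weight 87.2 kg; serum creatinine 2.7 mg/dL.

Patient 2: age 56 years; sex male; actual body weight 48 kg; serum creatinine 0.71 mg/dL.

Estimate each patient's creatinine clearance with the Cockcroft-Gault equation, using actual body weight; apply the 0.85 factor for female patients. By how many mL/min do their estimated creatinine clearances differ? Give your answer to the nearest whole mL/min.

Patient 1: CrCl = (140 − 80) × 87.2 / (72 × 2.7) × 0.85 = 5232.0 / 194.40 × 0.85 ≈ 22.9 mL/min
Patient 2: CrCl = (140 − 56) × 48 / (72 × 0.71) = 4032.0 / 51.12 ≈ 78.9 mL/min
|22.9 − 78.9| = 56.0 mL/min

56 mL/min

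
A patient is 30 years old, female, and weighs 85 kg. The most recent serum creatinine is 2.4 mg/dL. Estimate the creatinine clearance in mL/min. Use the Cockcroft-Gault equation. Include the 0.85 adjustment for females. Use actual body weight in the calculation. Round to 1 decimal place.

46.0 mL/min

CrCl = (140 − 30) × 85 / (72 × 2.4) × 0.85 = 9350.0 / 172.80 × 0.85 ≈ 46.0 mL/min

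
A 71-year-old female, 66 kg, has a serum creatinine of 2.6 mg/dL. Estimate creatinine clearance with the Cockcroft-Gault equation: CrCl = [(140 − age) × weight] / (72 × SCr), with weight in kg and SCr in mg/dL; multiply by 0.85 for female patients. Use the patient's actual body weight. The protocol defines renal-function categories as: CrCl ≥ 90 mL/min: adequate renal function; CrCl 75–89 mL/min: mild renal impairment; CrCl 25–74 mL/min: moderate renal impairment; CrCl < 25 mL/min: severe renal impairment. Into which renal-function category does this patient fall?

CrCl = (140 − 71) × 66 / (72 × 2.6) × 0.85 = 4554.0 / 187.20 × 0.85 ≈ 20.7 mL/min
21 mL/min falls in the 'severe renal impairment' range.

severe renal impairment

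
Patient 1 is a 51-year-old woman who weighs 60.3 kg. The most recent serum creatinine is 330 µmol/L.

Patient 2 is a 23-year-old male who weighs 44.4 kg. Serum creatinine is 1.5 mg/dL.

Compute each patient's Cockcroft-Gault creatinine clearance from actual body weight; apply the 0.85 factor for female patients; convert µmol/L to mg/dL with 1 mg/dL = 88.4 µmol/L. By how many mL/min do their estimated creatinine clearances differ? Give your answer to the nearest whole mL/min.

Patient 1: SCr = 330 / 88.4 = 3.733 mg/dL
Patient 1: CrCl = (140 − 51) × 60.3 / (72 × 3.733) × 0.85 = 5366.7 / 268.78 × 0.85 ≈ 17.0 mL/min
Patient 2: CrCl = (140 − 23) × 44.4 / (72 × 1.5) = 5194.8 / 108.00 ≈ 48.1 mL/min
|17.0 − 48.1| = 31.1 mL/min

31 mL/min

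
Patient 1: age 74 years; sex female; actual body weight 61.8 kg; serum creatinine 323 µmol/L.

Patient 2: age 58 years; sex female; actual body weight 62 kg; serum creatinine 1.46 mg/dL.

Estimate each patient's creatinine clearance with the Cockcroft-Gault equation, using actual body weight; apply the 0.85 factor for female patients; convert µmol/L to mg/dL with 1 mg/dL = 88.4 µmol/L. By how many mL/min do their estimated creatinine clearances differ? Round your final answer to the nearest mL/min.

28 mL/min

Patient 1: SCr = 323 / 88.4 = 3.654 mg/dL
Patient 1: CrCl = (140 − 74) × 61.8 / (72 × 3.654) × 0.85 = 4078.8 / 263.09 × 0.85 ≈ 13.2 mL/min
Patient 2: CrCl = (140 − 58) × 62 / (72 × 1.46) × 0.85 = 5084.0 / 105.12 × 0.85 ≈ 41.1 mL/min
|13.2 − 41.1| = 27.9 mL/min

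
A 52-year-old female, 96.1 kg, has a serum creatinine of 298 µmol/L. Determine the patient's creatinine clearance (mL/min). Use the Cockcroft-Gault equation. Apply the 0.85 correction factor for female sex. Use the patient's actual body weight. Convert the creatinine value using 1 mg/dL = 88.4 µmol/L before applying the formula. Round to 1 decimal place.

SCr = 298 / 88.4 = 3.371 mg/dL
CrCl = (140 − 52) × 96.1 / (72 × 3.371) × 0.85 = 8456.8 / 242.71 × 0.85 ≈ 29.6 mL/min

29.6 mL/min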